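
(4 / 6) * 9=6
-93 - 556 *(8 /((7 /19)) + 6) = -108515 /7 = -15502.14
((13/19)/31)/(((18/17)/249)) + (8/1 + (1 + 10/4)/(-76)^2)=14171611/1074336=13.19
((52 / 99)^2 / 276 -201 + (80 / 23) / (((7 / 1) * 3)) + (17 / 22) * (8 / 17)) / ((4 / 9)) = -949000259 / 2103948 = -451.06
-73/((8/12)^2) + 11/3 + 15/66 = -21167/132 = -160.36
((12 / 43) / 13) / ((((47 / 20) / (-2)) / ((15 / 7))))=-7200 / 183911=-0.04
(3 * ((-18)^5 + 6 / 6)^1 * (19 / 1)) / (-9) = 35901773 / 3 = 11967257.67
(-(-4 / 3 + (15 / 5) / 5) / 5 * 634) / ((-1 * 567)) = -6974 / 42525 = -0.16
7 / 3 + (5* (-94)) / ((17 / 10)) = -13981 / 51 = -274.14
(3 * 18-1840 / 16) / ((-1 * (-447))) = -61 / 447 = -0.14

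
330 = 330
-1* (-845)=845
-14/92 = -7/46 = -0.15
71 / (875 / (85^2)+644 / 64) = 328304 / 47089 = 6.97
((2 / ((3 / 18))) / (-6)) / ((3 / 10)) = -20 / 3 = -6.67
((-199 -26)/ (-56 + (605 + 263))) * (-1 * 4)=1.11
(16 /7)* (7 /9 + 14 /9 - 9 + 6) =-32 /21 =-1.52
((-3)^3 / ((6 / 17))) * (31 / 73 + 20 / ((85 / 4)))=-15255 / 146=-104.49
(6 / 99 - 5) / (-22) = 163 / 726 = 0.22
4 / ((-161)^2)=4 / 25921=0.00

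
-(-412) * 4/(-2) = -824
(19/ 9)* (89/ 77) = 1691/ 693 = 2.44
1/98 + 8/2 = 393/98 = 4.01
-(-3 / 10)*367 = 1101 / 10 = 110.10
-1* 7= -7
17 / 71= 0.24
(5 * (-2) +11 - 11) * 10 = -100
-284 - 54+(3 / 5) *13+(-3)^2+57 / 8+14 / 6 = -311.74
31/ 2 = 15.50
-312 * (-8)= 2496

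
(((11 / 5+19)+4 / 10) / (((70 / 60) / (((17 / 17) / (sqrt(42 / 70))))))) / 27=8 * sqrt(15) / 35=0.89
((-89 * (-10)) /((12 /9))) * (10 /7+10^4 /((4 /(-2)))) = -23355825 /7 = -3336546.43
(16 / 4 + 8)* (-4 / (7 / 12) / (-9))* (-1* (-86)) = 5504 / 7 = 786.29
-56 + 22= -34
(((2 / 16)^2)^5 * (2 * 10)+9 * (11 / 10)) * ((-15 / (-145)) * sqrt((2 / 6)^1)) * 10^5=8304721935625 * sqrt(3) / 243269632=59128.63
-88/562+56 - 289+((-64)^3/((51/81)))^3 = -99636251047259945276253/1380553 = -72171261115842669.77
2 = 2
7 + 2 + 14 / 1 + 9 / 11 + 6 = 328 / 11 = 29.82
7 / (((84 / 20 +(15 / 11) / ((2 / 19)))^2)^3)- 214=-9661513694236583634326 / 45147260311390236609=-214.00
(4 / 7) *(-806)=-3224 / 7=-460.57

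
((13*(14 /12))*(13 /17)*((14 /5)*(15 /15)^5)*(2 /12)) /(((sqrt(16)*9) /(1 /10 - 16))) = -438893 /183600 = -2.39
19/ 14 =1.36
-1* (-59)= 59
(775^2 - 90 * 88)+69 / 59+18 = 34970726 / 59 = 592724.17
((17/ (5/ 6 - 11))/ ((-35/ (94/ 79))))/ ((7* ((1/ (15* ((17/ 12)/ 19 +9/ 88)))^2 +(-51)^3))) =-37717705860/ 616098735777931721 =-0.00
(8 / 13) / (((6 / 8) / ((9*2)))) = 192 / 13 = 14.77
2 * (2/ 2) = 2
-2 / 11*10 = -20 / 11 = -1.82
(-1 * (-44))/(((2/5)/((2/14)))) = 110/7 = 15.71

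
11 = 11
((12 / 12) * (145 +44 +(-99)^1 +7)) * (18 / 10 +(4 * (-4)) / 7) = -1649 / 35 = -47.11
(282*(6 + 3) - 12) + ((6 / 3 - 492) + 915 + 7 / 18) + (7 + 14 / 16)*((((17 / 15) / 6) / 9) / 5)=10625119 / 3600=2951.42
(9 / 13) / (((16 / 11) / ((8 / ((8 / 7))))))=693 / 208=3.33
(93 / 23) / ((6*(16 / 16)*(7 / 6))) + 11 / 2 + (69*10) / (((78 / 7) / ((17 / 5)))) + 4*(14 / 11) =10208721 / 46046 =221.71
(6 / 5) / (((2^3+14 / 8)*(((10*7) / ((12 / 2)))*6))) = 4 / 2275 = 0.00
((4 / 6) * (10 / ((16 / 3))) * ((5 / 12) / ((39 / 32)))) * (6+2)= 400 / 117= 3.42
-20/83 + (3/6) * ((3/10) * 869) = 215981/1660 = 130.11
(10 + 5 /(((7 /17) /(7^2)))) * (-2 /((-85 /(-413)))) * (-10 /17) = 3458.34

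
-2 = -2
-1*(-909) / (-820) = -909 / 820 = -1.11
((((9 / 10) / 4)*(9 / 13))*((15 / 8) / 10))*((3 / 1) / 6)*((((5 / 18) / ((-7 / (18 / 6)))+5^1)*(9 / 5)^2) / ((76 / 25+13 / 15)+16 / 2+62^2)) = 807003 / 13474080256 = 0.00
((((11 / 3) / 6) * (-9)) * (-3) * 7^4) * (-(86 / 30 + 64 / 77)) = -1464953 / 10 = -146495.30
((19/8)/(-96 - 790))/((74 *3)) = -19/1573536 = -0.00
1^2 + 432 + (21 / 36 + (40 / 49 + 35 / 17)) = 4362839 / 9996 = 436.46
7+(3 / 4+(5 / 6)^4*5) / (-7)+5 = 104767 / 9072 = 11.55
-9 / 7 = -1.29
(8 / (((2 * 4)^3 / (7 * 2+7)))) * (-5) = -105 / 64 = -1.64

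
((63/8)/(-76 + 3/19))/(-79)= 1197/910712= 0.00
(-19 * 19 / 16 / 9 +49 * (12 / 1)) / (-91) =-84311 / 13104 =-6.43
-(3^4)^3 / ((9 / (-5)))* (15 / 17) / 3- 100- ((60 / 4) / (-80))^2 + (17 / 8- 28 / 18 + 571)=3419691455 / 39168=87308.30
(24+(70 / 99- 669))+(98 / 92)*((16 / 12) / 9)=-644.14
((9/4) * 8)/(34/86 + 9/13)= 5031/304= 16.55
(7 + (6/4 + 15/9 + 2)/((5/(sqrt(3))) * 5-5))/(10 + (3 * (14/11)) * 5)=31 * sqrt(3)/3840 + 1571/6400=0.26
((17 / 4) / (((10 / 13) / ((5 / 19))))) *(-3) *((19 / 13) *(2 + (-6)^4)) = -33099 / 4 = -8274.75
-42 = -42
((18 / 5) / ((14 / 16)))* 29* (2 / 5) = 8352 / 175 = 47.73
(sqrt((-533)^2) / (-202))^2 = 6.96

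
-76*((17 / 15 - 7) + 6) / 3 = -152 / 45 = -3.38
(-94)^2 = 8836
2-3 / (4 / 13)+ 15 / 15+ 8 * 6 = 165 / 4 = 41.25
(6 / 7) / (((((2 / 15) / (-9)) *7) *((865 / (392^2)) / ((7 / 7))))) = -254016 / 173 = -1468.30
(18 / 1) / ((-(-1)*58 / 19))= 171 / 29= 5.90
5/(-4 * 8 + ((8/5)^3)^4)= 1220703125/60906976736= 0.02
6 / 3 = 2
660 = 660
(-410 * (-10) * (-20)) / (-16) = 5125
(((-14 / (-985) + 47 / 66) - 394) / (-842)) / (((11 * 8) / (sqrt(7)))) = 25566721 * sqrt(7) / 4816980960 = 0.01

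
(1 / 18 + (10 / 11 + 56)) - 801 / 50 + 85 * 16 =3467338 / 2475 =1400.94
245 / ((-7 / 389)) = -13615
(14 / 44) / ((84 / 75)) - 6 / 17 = -103 / 1496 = -0.07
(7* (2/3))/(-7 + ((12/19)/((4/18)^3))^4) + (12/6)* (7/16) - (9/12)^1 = 68630567112259/549042668616216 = 0.13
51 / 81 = 17 / 27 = 0.63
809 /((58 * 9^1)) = 809 /522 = 1.55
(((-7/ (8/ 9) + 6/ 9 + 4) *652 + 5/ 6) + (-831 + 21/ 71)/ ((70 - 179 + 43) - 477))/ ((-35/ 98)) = 375924934/ 64255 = 5850.52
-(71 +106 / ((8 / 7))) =-655 / 4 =-163.75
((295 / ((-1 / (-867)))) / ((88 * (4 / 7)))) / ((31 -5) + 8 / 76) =34016745 / 174592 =194.84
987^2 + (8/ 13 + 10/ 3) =37992745/ 39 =974172.95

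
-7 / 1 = -7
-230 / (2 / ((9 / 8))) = -1035 / 8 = -129.38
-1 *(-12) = 12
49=49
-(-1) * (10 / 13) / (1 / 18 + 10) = 180 / 2353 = 0.08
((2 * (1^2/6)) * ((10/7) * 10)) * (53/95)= 2.66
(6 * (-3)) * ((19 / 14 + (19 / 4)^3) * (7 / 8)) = -437589 / 256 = -1709.33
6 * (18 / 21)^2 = 4.41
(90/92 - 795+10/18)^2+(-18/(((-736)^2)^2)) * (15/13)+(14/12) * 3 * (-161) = 97180157279912973641/154493293953024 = 629025.08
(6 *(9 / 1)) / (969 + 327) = 1 / 24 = 0.04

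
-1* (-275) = 275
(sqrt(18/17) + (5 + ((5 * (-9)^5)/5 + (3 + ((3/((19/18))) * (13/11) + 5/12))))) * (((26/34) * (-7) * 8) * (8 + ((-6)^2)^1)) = 111238083.17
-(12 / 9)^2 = -16 / 9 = -1.78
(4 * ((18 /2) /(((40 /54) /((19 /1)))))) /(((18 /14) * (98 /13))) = 6669 /70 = 95.27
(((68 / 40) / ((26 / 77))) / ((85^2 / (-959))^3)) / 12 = -67912004083 / 69218028750000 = -0.00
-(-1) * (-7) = -7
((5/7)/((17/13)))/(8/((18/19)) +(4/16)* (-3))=2340/32963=0.07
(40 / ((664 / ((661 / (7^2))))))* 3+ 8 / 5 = 82111 / 20335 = 4.04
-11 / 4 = -2.75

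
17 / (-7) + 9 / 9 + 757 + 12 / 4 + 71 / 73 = 759.54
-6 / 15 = -2 / 5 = -0.40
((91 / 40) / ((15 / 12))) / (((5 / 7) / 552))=175812 / 125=1406.50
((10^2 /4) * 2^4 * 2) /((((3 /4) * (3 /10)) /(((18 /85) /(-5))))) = -2560 /17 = -150.59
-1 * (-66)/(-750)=-11/125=-0.09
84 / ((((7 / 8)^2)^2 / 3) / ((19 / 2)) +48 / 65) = 637378560 / 5759393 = 110.67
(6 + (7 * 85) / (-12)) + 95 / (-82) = -22013 / 492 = -44.74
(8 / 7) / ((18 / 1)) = 4 / 63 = 0.06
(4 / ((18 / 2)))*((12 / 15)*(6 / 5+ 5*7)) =12.87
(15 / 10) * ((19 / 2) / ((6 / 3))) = 7.12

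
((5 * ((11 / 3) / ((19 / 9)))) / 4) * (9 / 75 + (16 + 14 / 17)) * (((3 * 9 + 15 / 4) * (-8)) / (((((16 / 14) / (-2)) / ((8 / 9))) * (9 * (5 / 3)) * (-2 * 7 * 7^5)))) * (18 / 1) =-512787 / 7142975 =-0.07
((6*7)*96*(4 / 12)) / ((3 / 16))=7168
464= 464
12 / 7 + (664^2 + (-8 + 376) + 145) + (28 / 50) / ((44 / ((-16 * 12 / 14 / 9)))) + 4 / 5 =441411.49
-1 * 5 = -5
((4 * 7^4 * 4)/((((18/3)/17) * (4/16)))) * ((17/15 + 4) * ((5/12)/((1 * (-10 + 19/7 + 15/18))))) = -352005808/2439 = -144323.82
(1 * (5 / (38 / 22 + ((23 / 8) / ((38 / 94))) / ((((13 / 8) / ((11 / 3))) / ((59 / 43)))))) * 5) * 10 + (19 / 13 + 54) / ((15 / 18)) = 20849660553 / 270486320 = 77.08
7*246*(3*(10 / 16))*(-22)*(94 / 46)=-6677055 / 46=-145153.37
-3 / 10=-0.30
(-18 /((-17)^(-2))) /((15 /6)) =-10404 /5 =-2080.80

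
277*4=1108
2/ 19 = 0.11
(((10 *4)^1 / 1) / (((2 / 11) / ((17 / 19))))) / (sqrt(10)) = 62.25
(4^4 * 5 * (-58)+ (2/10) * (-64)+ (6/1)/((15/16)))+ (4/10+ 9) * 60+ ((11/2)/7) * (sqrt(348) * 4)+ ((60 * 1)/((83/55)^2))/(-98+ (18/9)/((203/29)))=-144665974651/1963365+ 44 * sqrt(87)/7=-73624.04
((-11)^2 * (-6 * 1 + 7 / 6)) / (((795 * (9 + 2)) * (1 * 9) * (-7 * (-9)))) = -319 / 2704590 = -0.00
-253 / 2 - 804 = -1861 / 2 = -930.50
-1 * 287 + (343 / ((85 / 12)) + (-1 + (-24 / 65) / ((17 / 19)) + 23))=-239773 / 1105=-216.99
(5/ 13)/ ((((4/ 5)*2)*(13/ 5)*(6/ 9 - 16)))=-375/ 62192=-0.01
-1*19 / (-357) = 19 / 357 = 0.05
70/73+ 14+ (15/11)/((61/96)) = 837852/48983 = 17.10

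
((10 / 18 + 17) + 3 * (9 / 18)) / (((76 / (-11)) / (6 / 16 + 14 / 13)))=-569723 / 142272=-4.00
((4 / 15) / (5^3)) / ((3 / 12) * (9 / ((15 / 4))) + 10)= 4 / 19875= 0.00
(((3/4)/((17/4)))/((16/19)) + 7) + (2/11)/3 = 65257/8976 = 7.27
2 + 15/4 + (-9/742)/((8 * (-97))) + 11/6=13099295/1727376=7.58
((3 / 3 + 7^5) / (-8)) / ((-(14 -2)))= 2101 / 12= 175.08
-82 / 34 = -41 / 17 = -2.41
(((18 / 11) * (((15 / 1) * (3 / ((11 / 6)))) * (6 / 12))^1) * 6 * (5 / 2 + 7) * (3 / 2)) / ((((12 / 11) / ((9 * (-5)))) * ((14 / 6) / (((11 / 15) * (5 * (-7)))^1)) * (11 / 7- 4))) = -21815325 / 68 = -320813.60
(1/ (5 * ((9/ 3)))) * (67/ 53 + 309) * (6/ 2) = 16444/ 265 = 62.05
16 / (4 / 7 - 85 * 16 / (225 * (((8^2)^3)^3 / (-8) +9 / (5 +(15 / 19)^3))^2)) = 28.00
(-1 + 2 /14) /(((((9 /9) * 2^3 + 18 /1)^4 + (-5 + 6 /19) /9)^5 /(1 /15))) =-292422339702 /101979547958212347967973084134870843578245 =-0.00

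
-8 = -8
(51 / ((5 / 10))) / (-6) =-17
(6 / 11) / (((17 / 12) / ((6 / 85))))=432 / 15895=0.03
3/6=1/2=0.50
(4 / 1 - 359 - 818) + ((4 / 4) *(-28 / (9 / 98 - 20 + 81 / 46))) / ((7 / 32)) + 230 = -4785495 / 5113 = -935.95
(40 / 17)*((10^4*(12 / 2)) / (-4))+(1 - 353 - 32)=-606528 / 17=-35678.12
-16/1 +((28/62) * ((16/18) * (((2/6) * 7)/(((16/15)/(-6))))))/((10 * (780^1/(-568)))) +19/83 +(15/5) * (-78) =-375379171/1505205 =-249.39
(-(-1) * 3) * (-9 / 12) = -9 / 4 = -2.25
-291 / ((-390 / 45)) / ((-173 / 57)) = -49761 / 4498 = -11.06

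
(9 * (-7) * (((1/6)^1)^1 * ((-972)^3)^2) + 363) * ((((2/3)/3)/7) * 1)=-5903310539417775886/21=-281110025686560756.48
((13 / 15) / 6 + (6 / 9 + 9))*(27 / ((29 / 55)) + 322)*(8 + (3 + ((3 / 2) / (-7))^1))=1443063059 / 36540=39492.69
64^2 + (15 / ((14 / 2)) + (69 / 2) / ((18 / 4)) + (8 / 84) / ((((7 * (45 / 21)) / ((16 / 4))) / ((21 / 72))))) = 3879997 / 945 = 4105.82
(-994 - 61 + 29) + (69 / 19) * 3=-1015.11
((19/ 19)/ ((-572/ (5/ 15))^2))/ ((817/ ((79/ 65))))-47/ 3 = -2449889991041/ 156375956880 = -15.67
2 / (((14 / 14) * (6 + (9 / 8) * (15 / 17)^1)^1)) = 272 / 951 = 0.29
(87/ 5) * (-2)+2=-164/ 5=-32.80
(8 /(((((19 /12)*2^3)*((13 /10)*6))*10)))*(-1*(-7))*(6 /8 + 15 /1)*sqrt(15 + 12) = 4.64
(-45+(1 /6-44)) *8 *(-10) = 21320 /3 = 7106.67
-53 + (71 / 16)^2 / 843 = -11432783 / 215808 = -52.98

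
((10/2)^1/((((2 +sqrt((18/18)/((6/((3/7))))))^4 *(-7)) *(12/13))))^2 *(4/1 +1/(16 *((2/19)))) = 6075511473577/321538321500000 - 26775479003 *sqrt(14)/6698715031250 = 0.00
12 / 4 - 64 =-61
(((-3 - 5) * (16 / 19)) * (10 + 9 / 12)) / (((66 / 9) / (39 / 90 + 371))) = -348472 / 95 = -3668.13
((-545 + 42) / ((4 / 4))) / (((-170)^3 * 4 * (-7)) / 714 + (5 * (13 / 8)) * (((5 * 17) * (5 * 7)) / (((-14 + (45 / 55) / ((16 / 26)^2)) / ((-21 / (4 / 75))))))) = -2515503 / 4983792250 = -0.00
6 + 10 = 16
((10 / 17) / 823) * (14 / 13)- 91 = -16551213 / 181883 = -91.00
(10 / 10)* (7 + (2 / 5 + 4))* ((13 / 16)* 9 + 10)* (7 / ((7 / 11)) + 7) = 142101 / 40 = 3552.52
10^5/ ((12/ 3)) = 25000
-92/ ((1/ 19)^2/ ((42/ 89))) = -1394904/ 89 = -15673.08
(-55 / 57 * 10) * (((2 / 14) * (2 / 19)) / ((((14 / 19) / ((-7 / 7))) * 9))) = 550 / 25137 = 0.02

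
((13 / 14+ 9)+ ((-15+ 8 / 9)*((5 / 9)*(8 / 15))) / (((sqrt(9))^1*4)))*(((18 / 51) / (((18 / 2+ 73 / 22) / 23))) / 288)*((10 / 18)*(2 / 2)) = 123685375 / 10156113072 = 0.01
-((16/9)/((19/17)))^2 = -73984/29241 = -2.53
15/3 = 5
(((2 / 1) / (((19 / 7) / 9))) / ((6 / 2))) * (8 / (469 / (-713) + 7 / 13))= -222456 / 1501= -148.21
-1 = -1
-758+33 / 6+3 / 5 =-7519 / 10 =-751.90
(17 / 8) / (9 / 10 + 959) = 85 / 38396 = 0.00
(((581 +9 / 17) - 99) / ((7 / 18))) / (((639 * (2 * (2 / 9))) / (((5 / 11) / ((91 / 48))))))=1.05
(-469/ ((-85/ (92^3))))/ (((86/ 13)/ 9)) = 21364473312/ 3655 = 5845273.14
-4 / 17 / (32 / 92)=-23 / 34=-0.68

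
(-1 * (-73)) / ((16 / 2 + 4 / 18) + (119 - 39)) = 0.83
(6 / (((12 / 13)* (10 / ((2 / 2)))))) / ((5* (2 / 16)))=26 / 25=1.04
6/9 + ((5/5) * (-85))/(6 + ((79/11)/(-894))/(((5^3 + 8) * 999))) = -317507221112/23519053167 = -13.50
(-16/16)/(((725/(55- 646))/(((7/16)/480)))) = 1379/1856000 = 0.00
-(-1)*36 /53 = 36 /53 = 0.68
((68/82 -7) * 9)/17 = -2277/697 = -3.27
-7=-7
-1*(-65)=65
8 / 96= 0.08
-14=-14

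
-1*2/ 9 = -0.22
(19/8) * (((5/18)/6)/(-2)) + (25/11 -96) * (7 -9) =3562091/19008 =187.40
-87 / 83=-1.05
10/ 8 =5/ 4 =1.25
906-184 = 722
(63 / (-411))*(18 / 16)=-189 / 1096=-0.17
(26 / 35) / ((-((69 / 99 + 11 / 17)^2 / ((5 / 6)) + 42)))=-1363791 / 81086257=-0.02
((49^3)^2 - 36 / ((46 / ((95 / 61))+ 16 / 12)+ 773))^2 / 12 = 10055751040257643323813537796249 / 629858215308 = 15965102614943891330.23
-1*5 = -5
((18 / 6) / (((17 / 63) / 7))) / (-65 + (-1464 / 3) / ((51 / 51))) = -189 / 1343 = -0.14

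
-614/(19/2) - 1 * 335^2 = -2133503/19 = -112289.63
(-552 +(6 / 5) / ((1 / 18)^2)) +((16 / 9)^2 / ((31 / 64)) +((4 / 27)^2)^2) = -12905814736 / 82373355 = -156.67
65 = 65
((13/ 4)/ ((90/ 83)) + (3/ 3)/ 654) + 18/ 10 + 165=6662903/ 39240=169.80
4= 4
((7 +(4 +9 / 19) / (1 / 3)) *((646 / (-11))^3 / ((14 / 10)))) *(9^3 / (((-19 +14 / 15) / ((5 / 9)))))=167221442412000 / 2524907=66228753.14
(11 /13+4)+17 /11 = 6.39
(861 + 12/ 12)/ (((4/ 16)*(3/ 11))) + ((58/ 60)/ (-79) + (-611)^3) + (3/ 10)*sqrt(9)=-90094162541/ 395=-228086487.45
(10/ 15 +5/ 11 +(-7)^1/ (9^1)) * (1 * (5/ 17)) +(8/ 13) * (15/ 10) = 1318/ 1287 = 1.02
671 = 671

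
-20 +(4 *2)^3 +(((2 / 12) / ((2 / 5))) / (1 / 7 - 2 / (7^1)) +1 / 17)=99785 / 204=489.14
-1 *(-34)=34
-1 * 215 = -215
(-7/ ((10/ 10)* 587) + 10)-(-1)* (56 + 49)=67498/ 587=114.99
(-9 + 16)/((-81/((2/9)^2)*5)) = -28/32805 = -0.00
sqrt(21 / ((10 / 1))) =sqrt(210) / 10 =1.45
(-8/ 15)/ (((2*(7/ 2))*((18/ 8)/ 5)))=-32/ 189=-0.17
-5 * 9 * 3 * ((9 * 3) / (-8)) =3645 / 8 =455.62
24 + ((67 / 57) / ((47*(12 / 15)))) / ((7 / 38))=47711 / 1974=24.17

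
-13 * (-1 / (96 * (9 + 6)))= 13 / 1440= 0.01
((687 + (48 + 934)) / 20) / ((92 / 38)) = 31711 / 920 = 34.47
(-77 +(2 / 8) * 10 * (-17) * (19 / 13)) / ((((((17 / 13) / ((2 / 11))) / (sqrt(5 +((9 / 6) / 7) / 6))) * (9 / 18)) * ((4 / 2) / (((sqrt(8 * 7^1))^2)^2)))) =-810208 * sqrt(987) / 187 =-136117.35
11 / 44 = 1 / 4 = 0.25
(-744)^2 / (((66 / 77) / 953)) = 615439776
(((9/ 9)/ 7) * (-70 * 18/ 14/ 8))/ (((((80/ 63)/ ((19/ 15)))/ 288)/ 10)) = -4617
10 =10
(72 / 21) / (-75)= -8 / 175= -0.05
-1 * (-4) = 4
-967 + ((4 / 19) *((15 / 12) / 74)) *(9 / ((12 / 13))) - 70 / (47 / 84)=-288665131 / 264328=-1092.07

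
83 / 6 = 13.83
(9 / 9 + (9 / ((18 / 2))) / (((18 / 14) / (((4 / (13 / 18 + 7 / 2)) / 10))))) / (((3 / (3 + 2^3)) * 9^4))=374 / 623295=0.00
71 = 71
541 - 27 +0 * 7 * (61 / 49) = 514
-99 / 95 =-1.04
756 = 756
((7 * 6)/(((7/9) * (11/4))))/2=108/11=9.82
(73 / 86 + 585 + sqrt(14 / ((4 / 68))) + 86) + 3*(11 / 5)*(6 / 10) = sqrt(238) + 1452989 / 2150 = 691.24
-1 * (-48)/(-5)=-48/5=-9.60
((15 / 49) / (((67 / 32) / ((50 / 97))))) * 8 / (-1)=-0.60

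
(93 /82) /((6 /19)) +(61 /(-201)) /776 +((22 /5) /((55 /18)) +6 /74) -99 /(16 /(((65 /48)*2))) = -1102217807933 /94646236800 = -11.65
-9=-9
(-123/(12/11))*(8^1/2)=-451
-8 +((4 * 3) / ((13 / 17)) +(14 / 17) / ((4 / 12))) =2246 / 221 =10.16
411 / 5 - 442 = -1799 / 5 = -359.80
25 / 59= 0.42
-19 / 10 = -1.90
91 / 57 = 1.60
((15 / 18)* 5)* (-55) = -1375 / 6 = -229.17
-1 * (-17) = 17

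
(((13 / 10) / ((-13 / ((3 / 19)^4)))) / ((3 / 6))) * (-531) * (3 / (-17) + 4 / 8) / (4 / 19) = 473121 / 4664120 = 0.10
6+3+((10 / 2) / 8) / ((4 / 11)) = 10.72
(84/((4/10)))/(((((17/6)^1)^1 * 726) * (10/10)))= 210/2057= 0.10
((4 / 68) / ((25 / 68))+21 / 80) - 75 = -29831 / 400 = -74.58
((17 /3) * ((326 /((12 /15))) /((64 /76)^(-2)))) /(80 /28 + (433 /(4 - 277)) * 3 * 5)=-32276608 /412623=-78.22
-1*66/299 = -66/299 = -0.22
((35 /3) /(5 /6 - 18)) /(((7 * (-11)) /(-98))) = -980 /1133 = -0.86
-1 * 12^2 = -144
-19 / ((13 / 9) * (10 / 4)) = -342 / 65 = -5.26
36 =36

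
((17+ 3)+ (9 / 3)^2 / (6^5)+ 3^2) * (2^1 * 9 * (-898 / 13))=-11250593 / 312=-36059.59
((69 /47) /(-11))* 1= -69 /517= -0.13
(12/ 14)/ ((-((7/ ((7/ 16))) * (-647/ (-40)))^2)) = -75/ 5860526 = -0.00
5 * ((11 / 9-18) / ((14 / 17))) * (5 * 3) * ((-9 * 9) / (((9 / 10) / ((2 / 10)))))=192525 / 7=27503.57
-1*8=-8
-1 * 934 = -934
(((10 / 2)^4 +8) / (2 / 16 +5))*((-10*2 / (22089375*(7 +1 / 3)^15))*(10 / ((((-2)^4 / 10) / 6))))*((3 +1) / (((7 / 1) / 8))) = -1009206459 / 502182759689785604682560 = -0.00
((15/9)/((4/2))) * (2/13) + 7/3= 32/13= 2.46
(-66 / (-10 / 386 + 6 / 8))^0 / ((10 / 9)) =9 / 10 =0.90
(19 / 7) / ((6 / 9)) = 57 / 14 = 4.07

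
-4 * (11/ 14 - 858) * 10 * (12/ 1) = 2880240/ 7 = 411462.86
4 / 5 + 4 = 4.80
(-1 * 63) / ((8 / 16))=-126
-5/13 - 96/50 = -749/325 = -2.30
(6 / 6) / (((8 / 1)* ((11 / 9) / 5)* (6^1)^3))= 5 / 2112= 0.00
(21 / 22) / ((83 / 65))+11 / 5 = 26911 / 9130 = 2.95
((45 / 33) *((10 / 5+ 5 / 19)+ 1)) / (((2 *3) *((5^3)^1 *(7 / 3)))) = 0.00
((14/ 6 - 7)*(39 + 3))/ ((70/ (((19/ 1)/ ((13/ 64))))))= -17024/ 65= -261.91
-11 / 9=-1.22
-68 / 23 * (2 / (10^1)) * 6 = -408 / 115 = -3.55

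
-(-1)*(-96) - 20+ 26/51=-5890/51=-115.49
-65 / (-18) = 65 / 18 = 3.61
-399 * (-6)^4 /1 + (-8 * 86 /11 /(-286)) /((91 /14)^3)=-1787049885872 /3455881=-517104.00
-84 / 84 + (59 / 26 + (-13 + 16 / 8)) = -253 / 26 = -9.73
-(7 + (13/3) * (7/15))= -406/45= -9.02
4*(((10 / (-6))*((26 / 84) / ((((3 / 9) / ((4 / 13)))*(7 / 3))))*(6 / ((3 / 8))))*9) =-5760 / 49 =-117.55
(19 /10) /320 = 19 /3200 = 0.01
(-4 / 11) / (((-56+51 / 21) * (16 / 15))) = 7 / 1100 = 0.01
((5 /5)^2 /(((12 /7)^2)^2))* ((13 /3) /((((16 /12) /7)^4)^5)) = 35736756536327978138324326191 /281474976710656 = 126962463782575.62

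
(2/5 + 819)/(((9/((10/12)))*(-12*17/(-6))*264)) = 241/28512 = 0.01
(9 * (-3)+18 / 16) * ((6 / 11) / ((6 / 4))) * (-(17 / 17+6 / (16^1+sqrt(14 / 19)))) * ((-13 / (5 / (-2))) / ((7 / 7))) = 8979867 / 133375 - 8073 * sqrt(266) / 133375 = 66.34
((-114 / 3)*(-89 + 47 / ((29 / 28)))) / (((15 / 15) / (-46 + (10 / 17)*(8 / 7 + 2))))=-252559780 / 3451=-73184.52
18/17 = 1.06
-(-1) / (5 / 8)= 8 / 5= 1.60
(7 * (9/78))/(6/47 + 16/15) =14805/21892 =0.68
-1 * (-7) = 7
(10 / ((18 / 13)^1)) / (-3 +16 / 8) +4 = -29 / 9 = -3.22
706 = 706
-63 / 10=-6.30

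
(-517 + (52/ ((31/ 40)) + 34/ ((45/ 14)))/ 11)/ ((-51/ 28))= 219100252/ 782595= 279.97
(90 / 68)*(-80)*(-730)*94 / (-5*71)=-24703200 / 1207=-20466.61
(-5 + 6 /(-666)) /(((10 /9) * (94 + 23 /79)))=-21962 /459355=-0.05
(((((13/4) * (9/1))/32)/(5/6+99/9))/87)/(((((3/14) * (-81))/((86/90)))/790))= -309127/8005392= -0.04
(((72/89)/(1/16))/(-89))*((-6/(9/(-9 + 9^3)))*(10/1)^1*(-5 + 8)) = 16588800/7921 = 2094.28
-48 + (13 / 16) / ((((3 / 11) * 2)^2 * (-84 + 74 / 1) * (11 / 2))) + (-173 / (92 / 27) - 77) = -11646409 / 66240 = -175.82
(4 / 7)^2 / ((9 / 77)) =2.79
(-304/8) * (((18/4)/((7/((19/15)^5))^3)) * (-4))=69.13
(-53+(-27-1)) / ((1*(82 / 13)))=-1053 / 82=-12.84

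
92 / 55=1.67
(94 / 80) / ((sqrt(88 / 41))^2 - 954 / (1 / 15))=-1927 / 23464880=-0.00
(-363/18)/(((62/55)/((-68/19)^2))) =-7693180/33573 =-229.15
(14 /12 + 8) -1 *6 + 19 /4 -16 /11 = 853 /132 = 6.46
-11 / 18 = -0.61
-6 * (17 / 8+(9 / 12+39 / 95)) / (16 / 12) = -22473 / 1520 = -14.78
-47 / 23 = -2.04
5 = 5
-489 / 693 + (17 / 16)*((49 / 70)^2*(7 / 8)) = -739439 / 2956800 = -0.25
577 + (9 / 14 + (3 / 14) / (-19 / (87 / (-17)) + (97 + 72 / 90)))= 51015293 / 88316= 577.64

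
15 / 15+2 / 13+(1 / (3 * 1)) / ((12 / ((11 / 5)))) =2843 / 2340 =1.21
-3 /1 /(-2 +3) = -3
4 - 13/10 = 2.70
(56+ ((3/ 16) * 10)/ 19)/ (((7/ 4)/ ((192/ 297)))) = 20.72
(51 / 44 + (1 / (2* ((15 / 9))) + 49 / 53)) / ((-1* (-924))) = 0.00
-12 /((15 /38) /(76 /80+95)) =-2916.88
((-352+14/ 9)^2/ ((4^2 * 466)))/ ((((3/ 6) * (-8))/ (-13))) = 32330077/ 603936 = 53.53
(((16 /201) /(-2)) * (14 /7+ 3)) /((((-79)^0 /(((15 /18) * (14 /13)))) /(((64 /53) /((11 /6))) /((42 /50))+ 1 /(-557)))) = -39518200 /282840701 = -0.14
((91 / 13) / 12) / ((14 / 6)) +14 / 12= 1.42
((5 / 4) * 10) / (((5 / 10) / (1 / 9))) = 25 / 9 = 2.78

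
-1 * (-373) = 373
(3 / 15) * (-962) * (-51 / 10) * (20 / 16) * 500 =613275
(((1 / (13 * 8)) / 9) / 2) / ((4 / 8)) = 1 / 936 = 0.00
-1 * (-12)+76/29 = 424/29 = 14.62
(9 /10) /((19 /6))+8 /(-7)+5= 2754 /665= 4.14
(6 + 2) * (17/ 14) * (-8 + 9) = 68/ 7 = 9.71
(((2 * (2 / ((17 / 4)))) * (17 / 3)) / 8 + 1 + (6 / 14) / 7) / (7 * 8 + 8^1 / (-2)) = 127 / 3822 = 0.03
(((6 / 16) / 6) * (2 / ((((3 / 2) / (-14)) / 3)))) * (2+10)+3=-39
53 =53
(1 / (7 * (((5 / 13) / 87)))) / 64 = 1131 / 2240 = 0.50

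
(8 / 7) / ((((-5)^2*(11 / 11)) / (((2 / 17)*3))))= 48 / 2975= 0.02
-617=-617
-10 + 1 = -9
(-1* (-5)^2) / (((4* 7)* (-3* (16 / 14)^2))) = 175 / 768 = 0.23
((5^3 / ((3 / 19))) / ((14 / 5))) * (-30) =-59375 / 7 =-8482.14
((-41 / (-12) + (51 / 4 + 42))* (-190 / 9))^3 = -36445767198875 / 19683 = -1851636803.28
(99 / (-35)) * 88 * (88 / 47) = -766656 / 1645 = -466.05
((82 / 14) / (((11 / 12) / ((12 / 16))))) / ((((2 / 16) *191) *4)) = 738 / 14707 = 0.05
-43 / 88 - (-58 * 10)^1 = 50997 / 88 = 579.51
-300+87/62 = -18513/62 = -298.60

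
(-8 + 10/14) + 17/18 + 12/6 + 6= 209/126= 1.66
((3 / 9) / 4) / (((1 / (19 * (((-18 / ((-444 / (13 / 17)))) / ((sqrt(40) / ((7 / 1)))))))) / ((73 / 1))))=126217 * sqrt(10) / 100640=3.97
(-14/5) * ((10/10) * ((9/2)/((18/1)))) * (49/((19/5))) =-343/38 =-9.03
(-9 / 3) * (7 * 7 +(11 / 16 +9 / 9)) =-2433 / 16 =-152.06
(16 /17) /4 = 4 /17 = 0.24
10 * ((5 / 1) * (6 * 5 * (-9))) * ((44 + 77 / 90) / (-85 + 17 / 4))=2422200 / 323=7499.07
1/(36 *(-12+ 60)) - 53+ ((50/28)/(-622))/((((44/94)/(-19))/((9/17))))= -37239947917/703467072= -52.94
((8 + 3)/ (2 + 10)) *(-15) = -55/ 4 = -13.75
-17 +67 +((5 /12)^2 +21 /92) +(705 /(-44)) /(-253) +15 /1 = 65.47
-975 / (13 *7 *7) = -1.53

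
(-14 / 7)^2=4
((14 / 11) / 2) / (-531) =-7 / 5841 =-0.00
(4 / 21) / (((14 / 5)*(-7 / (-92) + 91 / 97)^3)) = 7106875130240 / 108995113868697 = 0.07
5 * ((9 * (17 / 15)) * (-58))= -2958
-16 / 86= -8 / 43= -0.19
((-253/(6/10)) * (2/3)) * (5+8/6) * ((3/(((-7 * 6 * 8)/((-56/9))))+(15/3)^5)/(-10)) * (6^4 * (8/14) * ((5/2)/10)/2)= 1081594228/21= 51504487.05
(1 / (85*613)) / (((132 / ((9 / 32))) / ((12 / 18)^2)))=1 / 55022880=0.00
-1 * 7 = -7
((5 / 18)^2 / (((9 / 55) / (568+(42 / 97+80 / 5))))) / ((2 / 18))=38974375 / 15714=2480.23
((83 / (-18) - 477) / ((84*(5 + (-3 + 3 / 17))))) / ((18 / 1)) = -147373 / 1006992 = -0.15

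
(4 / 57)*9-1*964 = -18304 / 19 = -963.37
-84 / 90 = -14 / 15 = -0.93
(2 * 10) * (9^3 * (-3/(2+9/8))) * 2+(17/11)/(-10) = -3079313/110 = -27993.75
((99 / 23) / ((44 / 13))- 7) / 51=-31 / 276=-0.11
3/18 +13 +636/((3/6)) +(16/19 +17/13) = 1907803/1482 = 1287.32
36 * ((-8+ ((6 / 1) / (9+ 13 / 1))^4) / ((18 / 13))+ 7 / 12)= -2735761 / 14641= -186.86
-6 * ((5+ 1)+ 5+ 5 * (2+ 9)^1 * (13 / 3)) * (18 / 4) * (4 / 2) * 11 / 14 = -74052 / 7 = -10578.86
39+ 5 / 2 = 83 / 2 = 41.50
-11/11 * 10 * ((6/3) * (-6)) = 120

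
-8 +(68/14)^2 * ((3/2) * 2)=3076/49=62.78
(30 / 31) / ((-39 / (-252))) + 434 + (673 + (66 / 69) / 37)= 1113.28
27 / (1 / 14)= 378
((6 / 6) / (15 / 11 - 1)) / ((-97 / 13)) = -143 / 388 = -0.37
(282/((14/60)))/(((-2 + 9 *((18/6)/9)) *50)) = 846/35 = 24.17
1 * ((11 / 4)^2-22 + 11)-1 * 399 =-6439 / 16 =-402.44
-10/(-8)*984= 1230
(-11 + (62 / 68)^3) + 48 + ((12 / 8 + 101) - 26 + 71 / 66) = 149591527 / 1297032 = 115.33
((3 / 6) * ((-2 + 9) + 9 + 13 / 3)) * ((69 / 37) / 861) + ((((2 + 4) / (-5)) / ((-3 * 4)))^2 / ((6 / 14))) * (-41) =-992501 / 1061900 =-0.93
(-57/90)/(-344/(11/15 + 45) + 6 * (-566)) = 6517/35022240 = 0.00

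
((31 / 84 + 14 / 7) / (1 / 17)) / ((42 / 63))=3383 / 56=60.41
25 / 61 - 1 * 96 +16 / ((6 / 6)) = -4855 / 61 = -79.59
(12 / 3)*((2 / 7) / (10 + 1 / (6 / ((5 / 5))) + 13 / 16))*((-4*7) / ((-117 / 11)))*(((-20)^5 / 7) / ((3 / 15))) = -90112000000 / 143871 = -626338.87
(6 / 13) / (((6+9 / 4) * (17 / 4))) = 32 / 2431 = 0.01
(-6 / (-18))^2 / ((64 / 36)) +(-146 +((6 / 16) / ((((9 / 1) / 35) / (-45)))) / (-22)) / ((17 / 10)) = -251523 / 2992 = -84.07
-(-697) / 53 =697 / 53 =13.15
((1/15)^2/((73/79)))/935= 79/15357375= 0.00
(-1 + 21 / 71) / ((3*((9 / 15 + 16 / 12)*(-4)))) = 125 / 4118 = 0.03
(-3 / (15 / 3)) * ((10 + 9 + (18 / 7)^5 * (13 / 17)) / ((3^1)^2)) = -5998609 / 857157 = -7.00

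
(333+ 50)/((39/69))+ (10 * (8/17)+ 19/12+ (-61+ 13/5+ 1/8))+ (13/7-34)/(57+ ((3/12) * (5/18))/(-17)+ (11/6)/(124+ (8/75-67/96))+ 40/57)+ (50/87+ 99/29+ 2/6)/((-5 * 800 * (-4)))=2477243942780352460509/3963127905050678000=625.07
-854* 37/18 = -15799/9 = -1755.44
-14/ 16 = -7/ 8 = -0.88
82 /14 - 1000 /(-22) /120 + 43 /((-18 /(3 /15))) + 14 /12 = 6.92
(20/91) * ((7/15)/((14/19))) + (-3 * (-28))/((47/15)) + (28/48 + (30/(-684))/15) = 80532617/2925468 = 27.53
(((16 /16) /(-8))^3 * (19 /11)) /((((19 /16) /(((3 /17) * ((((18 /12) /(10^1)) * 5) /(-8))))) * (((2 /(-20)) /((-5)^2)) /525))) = -590625 /95744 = -6.17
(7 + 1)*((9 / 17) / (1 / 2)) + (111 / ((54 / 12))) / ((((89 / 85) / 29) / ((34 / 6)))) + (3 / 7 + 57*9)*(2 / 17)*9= 421641130 / 95319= 4423.47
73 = 73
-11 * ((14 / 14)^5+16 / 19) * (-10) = 3850 / 19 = 202.63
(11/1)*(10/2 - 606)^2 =3973211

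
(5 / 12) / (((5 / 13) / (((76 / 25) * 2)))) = 494 / 75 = 6.59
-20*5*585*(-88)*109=561132000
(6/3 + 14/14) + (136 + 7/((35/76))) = 771/5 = 154.20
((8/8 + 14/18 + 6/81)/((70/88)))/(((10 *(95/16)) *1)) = 704/17955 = 0.04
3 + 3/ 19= 60/ 19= 3.16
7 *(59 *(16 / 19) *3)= 19824 / 19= 1043.37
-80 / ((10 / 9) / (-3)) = 216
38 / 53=0.72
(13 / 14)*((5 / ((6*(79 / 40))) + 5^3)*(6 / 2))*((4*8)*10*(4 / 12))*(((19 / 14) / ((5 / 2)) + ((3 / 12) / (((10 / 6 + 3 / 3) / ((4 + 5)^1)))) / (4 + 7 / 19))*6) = 52877624150 / 321293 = 164577.58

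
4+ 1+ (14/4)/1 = 17/2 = 8.50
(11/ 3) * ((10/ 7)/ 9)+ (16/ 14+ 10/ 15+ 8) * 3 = 30.01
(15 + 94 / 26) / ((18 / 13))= 13.44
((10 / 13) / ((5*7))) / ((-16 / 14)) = -1 / 52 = -0.02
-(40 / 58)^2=-400 / 841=-0.48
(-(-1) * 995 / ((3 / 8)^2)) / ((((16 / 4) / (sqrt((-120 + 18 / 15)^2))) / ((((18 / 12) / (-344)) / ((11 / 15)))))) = -53730 / 43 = -1249.53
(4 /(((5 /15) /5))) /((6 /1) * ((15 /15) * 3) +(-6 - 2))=6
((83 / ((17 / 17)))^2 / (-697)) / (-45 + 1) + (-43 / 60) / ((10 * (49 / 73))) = 26567437 / 225409800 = 0.12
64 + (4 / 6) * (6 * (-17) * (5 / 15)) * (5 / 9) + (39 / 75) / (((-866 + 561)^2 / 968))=3228307268 / 62791875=51.41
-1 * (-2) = 2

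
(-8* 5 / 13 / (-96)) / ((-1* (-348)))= 0.00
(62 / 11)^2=3844 / 121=31.77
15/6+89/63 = 493/126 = 3.91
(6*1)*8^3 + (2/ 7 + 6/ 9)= 64532/ 21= 3072.95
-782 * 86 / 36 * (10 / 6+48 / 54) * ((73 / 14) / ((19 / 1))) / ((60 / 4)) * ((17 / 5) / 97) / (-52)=479893459 / 8150851800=0.06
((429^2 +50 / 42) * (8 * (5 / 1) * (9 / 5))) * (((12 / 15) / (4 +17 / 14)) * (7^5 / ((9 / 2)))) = 8314513792256 / 1095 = 7593163280.60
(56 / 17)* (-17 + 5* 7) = 59.29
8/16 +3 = 7/2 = 3.50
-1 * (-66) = 66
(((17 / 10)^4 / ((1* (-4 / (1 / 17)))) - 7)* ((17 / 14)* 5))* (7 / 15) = -1614507 / 80000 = -20.18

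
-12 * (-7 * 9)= 756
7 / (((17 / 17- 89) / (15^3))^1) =-23625 / 88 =-268.47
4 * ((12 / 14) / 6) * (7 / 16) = 0.25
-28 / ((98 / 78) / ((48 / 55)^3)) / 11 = -17252352 / 12810875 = -1.35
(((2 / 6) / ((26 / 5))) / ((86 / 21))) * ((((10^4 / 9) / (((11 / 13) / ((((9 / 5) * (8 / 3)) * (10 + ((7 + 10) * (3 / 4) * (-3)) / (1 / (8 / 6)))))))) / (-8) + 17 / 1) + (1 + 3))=505.97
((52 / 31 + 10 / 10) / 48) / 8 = 83 / 11904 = 0.01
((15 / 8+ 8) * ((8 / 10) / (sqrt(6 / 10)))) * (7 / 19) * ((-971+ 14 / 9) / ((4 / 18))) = -964985 * sqrt(15) / 228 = -16391.98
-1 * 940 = -940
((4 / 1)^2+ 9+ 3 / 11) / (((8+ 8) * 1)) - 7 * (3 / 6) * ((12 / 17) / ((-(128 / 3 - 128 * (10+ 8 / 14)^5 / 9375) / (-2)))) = 621636712331 / 392855901152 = 1.58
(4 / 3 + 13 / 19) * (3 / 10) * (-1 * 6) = -69 / 19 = -3.63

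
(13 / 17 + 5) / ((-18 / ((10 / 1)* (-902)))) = 441980 / 153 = 2888.76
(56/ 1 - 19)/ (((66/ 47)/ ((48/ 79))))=13912/ 869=16.01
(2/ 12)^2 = 1/ 36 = 0.03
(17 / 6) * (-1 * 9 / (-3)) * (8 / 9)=68 / 9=7.56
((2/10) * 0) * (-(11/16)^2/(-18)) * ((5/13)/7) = 0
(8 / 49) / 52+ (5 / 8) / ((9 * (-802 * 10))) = 230339 / 73565856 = 0.00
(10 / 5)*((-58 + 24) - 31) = -130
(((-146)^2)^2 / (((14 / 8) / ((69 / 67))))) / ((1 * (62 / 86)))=370897942.57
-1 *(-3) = 3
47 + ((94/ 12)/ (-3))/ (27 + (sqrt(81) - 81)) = 38117/ 810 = 47.06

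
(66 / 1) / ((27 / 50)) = 1100 / 9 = 122.22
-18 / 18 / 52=-1 / 52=-0.02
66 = 66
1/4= 0.25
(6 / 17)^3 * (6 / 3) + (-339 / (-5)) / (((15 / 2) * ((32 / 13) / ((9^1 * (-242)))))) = -7859441133 / 982600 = -7998.62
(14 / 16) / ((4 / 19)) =133 / 32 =4.16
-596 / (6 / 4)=-1192 / 3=-397.33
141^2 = 19881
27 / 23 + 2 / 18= 266 / 207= 1.29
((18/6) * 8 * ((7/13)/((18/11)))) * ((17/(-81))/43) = -5236/135837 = -0.04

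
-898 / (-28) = 449 / 14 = 32.07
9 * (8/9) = 8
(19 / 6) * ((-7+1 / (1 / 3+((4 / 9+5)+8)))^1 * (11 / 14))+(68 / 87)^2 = -436902185 / 26279568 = -16.63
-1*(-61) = 61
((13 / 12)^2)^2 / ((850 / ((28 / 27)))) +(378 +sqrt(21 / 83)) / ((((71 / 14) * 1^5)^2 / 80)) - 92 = 15680 * sqrt(1743) / 418403 +649981298942407 / 599741884800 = 1085.33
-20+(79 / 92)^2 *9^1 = -13.36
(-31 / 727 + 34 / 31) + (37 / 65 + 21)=33141079 / 1464905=22.62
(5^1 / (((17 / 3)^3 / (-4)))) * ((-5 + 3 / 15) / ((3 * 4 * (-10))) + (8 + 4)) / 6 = -5418 / 24565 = -0.22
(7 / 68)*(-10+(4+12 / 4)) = -21 / 68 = -0.31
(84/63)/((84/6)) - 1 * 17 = -355/21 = -16.90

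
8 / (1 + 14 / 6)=2.40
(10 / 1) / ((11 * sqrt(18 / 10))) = 10 * sqrt(5) / 33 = 0.68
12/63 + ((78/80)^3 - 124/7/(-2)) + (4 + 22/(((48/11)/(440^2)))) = 437284127233/448000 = 976080.64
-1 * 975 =-975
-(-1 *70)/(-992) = -35/496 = -0.07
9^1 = 9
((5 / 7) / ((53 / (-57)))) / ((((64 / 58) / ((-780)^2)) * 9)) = -34919625 / 742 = -47061.49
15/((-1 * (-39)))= 5/13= 0.38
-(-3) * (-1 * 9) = -27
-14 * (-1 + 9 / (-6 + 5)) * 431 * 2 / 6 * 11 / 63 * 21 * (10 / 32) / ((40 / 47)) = 7798945 / 288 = 27079.67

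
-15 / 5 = -3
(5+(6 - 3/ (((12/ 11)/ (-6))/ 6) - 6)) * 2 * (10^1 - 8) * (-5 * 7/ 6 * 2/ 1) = -14560/ 3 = -4853.33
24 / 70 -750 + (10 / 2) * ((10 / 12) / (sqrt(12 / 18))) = -26238 / 35 + 25 * sqrt(6) / 12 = -744.55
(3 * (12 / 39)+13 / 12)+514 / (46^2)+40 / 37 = 10169011 / 3053388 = 3.33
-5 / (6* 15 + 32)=-5 / 122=-0.04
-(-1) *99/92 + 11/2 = 605/92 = 6.58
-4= -4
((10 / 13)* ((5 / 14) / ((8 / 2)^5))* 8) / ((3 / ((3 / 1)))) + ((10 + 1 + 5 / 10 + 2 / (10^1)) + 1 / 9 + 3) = 7764517 / 524160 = 14.81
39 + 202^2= 40843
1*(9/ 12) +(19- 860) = -3361/ 4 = -840.25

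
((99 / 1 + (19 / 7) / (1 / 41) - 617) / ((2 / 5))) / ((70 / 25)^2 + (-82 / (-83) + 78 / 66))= -101.58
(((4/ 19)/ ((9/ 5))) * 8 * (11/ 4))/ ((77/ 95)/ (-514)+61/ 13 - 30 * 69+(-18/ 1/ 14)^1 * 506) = -102902800/ 108612876213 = -0.00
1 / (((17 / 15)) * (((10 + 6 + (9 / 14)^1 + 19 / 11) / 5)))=3850 / 16031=0.24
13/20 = 0.65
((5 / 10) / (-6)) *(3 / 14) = -1 / 56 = -0.02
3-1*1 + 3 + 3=8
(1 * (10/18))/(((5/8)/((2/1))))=16/9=1.78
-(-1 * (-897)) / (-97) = 897 / 97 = 9.25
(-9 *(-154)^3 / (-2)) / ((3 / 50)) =-273919800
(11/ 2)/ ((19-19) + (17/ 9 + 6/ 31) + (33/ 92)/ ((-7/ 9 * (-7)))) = 6917526/ 2702011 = 2.56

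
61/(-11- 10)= -61/21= -2.90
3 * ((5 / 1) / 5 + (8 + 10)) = 57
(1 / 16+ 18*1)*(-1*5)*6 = -4335 / 8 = -541.88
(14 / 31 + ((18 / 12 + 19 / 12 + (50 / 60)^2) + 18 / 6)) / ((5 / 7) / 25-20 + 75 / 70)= -20170 / 52731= -0.38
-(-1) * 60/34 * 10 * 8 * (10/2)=12000/17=705.88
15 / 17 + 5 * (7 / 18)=865 / 306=2.83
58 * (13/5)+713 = 4319/5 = 863.80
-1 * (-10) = 10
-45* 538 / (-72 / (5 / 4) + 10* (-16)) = 60525 / 544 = 111.26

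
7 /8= 0.88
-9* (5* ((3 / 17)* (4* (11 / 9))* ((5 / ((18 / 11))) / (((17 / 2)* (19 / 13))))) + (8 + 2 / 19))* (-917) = 1246168154 / 16473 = 75649.13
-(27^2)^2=-531441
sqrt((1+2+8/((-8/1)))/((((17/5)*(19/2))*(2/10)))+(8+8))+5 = 2*sqrt(425391)/323+5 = 9.04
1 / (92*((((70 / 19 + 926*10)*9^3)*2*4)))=0.00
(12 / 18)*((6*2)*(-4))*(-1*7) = 224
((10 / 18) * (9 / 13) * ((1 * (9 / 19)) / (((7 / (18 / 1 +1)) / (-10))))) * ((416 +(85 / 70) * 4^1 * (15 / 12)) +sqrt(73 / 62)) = -1329525 / 637-225 * sqrt(4526) / 2821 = -2092.53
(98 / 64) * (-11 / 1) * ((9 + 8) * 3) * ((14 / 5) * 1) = -2405.29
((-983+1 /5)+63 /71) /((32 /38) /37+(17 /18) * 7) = -4410918666 /29800475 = -148.02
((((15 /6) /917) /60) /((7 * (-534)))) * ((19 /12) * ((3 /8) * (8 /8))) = -19 /2632508928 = -0.00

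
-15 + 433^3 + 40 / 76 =1542471728 / 19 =81182722.53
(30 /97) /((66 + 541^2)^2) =30 /8312978182873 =0.00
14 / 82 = 7 / 41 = 0.17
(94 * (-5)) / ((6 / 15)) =-1175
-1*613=-613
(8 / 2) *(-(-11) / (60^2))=11 / 900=0.01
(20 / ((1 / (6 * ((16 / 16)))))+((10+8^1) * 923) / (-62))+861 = 22104 / 31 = 713.03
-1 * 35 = -35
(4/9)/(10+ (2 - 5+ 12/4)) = 0.04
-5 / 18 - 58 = -1049 / 18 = -58.28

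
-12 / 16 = -3 / 4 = -0.75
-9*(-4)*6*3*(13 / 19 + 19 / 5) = 276048 / 95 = 2905.77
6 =6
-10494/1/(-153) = 1166/17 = 68.59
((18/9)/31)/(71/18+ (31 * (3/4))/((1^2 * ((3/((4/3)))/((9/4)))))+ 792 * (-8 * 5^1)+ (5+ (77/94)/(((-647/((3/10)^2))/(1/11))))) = -0.00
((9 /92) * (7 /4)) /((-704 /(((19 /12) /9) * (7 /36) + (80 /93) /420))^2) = 935686921 /2060746484839612416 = 0.00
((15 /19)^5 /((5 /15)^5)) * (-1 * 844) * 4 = -622966950000 /2476099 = -251592.10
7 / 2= 3.50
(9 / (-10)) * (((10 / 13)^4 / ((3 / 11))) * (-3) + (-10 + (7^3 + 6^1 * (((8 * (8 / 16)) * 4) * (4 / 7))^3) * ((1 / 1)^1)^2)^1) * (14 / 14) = -433323428067 / 97964230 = -4423.28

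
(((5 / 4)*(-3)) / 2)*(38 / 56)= -285 / 224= -1.27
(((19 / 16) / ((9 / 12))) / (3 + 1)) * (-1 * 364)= -1729 / 12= -144.08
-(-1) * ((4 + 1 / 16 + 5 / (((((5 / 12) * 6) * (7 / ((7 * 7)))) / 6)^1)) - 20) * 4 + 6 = 1113 / 4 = 278.25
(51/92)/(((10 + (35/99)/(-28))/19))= 95931/90965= 1.05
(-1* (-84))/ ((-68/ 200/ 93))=-390600/ 17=-22976.47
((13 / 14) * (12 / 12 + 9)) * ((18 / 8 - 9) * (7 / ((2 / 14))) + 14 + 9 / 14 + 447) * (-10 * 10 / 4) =-5955625 / 196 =-30385.84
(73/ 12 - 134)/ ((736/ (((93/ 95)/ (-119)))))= 9517/ 6656384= 0.00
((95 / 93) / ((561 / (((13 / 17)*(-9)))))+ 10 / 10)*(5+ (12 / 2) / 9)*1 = 32438 / 5797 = 5.60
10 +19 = 29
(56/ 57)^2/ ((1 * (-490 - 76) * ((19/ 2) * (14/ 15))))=-1120/ 5823291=-0.00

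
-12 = -12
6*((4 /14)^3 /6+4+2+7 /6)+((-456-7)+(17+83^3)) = 195984720 /343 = 571384.02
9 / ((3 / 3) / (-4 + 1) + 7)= 27 / 20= 1.35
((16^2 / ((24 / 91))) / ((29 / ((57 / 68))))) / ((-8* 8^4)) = -1729 / 2019328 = -0.00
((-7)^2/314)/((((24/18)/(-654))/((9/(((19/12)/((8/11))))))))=-316.43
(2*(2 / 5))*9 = 36 / 5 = 7.20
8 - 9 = -1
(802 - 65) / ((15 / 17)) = 12529 / 15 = 835.27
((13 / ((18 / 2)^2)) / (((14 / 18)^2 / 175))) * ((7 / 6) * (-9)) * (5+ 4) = -8775 / 2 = -4387.50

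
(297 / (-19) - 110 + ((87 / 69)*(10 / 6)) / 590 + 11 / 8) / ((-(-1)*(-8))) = 76886773 / 4950336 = 15.53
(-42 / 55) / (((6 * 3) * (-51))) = 7 / 8415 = 0.00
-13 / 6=-2.17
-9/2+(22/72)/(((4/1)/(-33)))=-337/48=-7.02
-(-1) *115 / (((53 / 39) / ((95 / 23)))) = 18525 / 53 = 349.53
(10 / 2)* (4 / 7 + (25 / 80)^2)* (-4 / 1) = -5995 / 448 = -13.38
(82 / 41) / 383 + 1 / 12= 407 / 4596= 0.09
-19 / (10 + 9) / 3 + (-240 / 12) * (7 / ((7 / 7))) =-421 / 3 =-140.33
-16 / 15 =-1.07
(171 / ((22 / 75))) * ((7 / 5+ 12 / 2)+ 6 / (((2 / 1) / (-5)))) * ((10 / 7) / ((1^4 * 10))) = -48735 / 77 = -632.92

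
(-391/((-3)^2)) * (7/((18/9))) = -2737/18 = -152.06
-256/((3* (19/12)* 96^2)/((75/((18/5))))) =-125/1026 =-0.12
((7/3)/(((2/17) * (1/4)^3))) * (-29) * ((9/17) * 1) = -19488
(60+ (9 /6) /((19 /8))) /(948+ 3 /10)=3840 /60059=0.06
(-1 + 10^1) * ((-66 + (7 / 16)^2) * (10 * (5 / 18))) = -421175 / 256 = -1645.21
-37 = -37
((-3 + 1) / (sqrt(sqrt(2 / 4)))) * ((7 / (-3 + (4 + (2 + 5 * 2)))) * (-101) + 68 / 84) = 29252 * 2^(1 / 4) / 273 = 127.42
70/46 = 35/23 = 1.52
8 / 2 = 4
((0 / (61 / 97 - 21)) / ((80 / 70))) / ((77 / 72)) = 0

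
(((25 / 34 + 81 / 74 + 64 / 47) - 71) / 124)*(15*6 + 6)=-48110880 / 916453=-52.50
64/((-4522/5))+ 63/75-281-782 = -60042594/56525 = -1062.23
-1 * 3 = -3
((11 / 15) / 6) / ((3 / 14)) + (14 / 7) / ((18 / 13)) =272 / 135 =2.01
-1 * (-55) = 55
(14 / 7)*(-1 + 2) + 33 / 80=193 / 80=2.41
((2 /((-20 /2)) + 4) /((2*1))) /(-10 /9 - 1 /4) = -342 /245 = -1.40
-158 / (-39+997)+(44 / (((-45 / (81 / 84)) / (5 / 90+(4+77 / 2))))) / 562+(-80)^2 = 180894376183 / 28265790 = 6399.76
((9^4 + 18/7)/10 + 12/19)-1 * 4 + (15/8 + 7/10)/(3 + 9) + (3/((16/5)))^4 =85503618827/130744320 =653.98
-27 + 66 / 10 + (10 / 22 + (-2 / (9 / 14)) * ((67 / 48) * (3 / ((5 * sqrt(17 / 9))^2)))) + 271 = 4689561 / 18700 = 250.78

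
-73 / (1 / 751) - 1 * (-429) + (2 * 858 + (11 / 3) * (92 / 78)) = -6162820 / 117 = -52673.68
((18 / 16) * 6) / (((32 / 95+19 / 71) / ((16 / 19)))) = 9.40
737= 737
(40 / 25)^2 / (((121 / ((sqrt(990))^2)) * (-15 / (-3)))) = 1152 / 275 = 4.19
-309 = -309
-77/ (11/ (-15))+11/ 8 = 851/ 8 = 106.38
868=868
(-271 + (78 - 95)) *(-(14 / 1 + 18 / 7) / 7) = 681.80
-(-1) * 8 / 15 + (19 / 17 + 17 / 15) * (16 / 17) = 3832 / 1445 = 2.65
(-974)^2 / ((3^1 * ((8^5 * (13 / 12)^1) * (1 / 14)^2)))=11621281 / 6656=1745.99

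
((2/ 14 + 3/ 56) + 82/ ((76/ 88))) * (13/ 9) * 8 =1316029/ 1197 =1099.44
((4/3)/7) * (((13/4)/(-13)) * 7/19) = -1/57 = -0.02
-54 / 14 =-27 / 7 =-3.86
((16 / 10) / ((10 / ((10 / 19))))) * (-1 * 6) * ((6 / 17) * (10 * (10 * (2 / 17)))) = -11520 / 5491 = -2.10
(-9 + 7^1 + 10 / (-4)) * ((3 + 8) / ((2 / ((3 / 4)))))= -297 / 16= -18.56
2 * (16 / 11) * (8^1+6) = 40.73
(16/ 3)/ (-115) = -16/ 345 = -0.05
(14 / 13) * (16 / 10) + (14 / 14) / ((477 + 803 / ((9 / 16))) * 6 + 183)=3901267 / 2264015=1.72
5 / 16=0.31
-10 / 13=-0.77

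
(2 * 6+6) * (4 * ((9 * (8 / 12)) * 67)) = 28944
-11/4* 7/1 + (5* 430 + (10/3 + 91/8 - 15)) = 51131/24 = 2130.46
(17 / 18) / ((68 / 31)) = 31 / 72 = 0.43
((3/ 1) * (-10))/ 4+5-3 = -11/ 2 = -5.50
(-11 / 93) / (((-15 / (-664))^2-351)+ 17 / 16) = 4849856 / 14348581167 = 0.00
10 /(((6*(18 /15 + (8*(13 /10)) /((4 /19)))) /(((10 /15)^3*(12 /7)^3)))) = 12800 /260337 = 0.05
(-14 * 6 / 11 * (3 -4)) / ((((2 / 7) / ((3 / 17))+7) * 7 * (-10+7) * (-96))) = 7 / 15928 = 0.00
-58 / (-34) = 1.71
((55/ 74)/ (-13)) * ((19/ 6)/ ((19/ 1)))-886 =-5114047/ 5772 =-886.01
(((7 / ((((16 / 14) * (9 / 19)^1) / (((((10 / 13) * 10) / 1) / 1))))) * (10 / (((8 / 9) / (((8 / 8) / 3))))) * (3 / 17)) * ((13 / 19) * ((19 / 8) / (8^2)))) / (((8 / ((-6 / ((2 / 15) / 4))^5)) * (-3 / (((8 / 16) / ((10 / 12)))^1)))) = 4294892109375 / 544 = 7895022259.88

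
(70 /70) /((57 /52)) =52 /57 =0.91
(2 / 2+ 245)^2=60516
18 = 18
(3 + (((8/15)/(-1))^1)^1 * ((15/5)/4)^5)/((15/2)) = 613/1600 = 0.38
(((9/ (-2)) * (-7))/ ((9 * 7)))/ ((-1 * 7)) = -1/ 14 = -0.07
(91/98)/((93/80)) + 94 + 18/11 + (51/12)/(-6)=1827999/19096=95.73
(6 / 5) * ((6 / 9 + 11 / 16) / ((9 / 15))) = 65 / 24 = 2.71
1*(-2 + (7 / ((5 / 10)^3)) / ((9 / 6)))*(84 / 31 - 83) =-263834 / 93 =-2836.92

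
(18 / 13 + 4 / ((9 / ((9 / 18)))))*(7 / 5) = 1316 / 585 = 2.25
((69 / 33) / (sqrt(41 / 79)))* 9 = 207* sqrt(3239) / 451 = 26.12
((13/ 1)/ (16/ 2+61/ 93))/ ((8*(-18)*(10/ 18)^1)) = -1209/ 64400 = -0.02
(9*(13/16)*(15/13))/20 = 27/64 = 0.42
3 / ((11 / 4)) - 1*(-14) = 166 / 11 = 15.09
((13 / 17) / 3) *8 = 104 / 51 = 2.04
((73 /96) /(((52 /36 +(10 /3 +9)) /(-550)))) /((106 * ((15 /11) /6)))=-132495 /105152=-1.26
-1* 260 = -260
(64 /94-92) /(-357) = 4292 /16779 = 0.26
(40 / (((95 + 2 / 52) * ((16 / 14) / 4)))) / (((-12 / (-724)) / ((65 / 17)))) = 6117800 / 18003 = 339.82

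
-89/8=-11.12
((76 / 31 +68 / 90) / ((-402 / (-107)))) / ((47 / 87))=6941411 / 4392855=1.58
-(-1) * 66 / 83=66 / 83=0.80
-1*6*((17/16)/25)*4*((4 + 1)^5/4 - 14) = -156519/200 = -782.60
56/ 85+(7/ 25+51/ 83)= 54792/ 35275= 1.55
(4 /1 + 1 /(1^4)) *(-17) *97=-8245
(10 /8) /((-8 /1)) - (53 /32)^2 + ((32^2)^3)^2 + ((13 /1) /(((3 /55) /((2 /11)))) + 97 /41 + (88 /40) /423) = 102375002390510324977329469 /88796160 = 1152921504606847018.80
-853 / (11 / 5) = -387.73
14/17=0.82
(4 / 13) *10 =40 / 13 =3.08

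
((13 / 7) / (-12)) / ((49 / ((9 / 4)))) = -39 / 5488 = -0.01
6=6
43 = 43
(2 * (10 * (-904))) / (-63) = 18080 / 63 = 286.98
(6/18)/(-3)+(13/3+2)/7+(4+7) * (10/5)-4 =1184/63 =18.79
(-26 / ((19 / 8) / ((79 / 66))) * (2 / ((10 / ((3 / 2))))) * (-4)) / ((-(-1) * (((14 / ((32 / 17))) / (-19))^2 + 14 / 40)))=79925248 / 2557863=31.25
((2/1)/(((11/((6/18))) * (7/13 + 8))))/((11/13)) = 338/40293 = 0.01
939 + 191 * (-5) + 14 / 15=-226 / 15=-15.07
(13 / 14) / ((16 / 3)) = 39 / 224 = 0.17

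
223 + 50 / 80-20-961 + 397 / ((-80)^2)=-4846803 / 6400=-757.31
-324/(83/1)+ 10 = 506/83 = 6.10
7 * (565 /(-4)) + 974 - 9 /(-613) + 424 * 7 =7241405 /2452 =2953.26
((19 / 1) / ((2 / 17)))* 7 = 1130.50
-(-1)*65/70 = 13/14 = 0.93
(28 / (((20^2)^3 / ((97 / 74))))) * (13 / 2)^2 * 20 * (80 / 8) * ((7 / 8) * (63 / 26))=3892707 / 378880000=0.01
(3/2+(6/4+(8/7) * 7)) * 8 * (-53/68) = -1166/17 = -68.59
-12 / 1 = -12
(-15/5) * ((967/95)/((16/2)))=-2901/760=-3.82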